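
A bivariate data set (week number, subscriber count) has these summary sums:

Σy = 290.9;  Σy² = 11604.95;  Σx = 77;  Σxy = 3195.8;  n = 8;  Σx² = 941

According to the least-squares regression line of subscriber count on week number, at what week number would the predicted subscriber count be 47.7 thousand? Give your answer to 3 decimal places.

15.349

Sxx = Σx² − (Σx)²/n = 941 − 741.125 = 199.875
Sxy = Σxy − (Σx)(Σy)/n = 3195.8 − 2799.9125 = 395.8875
b = Sxy/Sxx = 395.8875/199.875 = 1.980675
a = ȳ − b·x̄ = 36.3625 − 1.980675·9.625 = 17.298499
Set a + b·x = 47.7: x = (47.7 − 17.298499) / 1.980675 = 15.349057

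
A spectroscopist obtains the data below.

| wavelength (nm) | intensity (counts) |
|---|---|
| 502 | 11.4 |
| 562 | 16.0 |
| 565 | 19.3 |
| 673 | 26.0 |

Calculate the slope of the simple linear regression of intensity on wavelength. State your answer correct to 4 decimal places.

n = 4, Σx = 2302, Σy = 72.7, Σxy = 43117.3, Σx² = 1340002
Sxx = Σx² − (Σx)²/n = 1340002 − 1324801 = 15201
Sxy = Σxy − (Σx)(Σy)/n = 43117.3 − 41838.85 = 1278.45
b = Sxy/Sxx = 1278.45/15201 = 0.084103

0.0841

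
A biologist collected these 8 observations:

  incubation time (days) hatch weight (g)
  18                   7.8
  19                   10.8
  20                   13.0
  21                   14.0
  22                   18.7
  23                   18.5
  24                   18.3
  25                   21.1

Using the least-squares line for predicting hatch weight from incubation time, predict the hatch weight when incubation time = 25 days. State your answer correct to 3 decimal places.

n = 8, Σx = 172, Σy = 122.2, Σxy = 2703.2, Σx² = 3740
Sxx = Σx² − (Σx)²/n = 3740 − 3698 = 42
Sxy = Σxy − (Σx)(Σy)/n = 2703.2 − 2627.3 = 75.9
b = Sxy/Sxx = 75.9/42 = 1.807143
a = ȳ − b·x̄ = 15.275 − 1.807143·21.5 = -23.578571
ŷ(25) = a + b·25 = -23.578571 + 1.807143·25 = 21.6

21.600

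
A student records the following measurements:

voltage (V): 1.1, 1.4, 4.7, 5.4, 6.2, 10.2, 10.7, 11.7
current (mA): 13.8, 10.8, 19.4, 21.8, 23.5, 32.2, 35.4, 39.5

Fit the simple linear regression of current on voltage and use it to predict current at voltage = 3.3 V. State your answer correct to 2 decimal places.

n = 8, Σx = 51.4, Σy = 196.4, Σxy = 1554.27, Σx² = 448.28
Sxx = Σx² − (Σx)²/n = 448.28 − 330.245 = 118.035
Sxy = Σxy − (Σx)(Σy)/n = 1554.27 − 1261.87 = 292.4
b = Sxy/Sxx = 292.4/118.035 = 2.477231
a = ȳ − b·x̄ = 24.55 − 2.477231·6.425 = 8.633789
ŷ(3.3) = a + b·3.3 = 8.633789 + 2.477231·3.3 = 16.808652

16.81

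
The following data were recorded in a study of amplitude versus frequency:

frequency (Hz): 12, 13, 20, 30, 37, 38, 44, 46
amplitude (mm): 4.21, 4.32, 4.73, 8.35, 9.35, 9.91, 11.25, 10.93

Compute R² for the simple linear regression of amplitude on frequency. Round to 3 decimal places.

0.974

n = 8, Σx = 240, Σy = 63.05, Σxy = 2172.09, Σx² = 8478, Σy² = 560.1399
Sxx = Σx² − (Σx)²/n = 8478 − 7200 = 1278
Sxy = Σxy − (Σx)(Σy)/n = 2172.09 − 1891.5 = 280.59
Syy = Σy² − (Σy)²/n = 560.1399 − 496.912812 = 63.227088
R² = Sxy²/(Sxx·Syy) = (280.59)²/(1278·63.227088) = 0.974340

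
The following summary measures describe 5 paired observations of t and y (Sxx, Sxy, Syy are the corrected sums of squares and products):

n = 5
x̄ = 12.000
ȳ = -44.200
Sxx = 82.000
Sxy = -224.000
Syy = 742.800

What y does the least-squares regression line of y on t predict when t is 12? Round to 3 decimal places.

-44.200

b = Sxy/Sxx = -224/82 = -2.731707
a = ȳ − b·x̄ = -44.2 − (-2.731707)·12 = -11.419512
ŷ(12) = a + b·12 = -11.419512 + (-2.731707)·12 = -44.2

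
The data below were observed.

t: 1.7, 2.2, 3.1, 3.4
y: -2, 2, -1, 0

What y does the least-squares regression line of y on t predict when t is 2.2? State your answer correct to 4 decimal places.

-0.3575

n = 4, Σx = 10.4, Σy = -1, Σxy = -2.1, Σx² = 28.9
Sxx = Σx² − (Σx)²/n = 28.9 − 27.04 = 1.86
Sxy = Σxy − (Σx)(Σy)/n = -2.1 − (-2.6) = 0.5
b = Sxy/Sxx = 0.5/1.86 = 0.268817
a = ȳ − b·x̄ = -0.25 − 0.268817·2.6 = -0.948925
ŷ(2.2) = a + b·2.2 = -0.948925 + 0.268817·2.2 = -0.357527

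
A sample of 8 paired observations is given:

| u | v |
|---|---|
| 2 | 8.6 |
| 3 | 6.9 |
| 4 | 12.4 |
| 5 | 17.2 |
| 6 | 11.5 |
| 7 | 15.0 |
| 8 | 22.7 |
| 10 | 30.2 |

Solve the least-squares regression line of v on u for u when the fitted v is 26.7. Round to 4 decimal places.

9.8722

n = 8, Σx = 45, Σy = 124.5, Σxy = 831.1, Σx² = 303
Sxx = Σx² − (Σx)²/n = 303 − 253.125 = 49.875
Sxy = Σxy − (Σx)(Σy)/n = 831.1 − 700.3125 = 130.7875
b = Sxy/Sxx = 130.7875/49.875 = 2.622306
a = ȳ − b·x̄ = 15.5625 − 2.622306·5.625 = 0.812030
Set a + b·x = 26.7: x = (26.7 − 0.812030) / 2.622306 = 9.872216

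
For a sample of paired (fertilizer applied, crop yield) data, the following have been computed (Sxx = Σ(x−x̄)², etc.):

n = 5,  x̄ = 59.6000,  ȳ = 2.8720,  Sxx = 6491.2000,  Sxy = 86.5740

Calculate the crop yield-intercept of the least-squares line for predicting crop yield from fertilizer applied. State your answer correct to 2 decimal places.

b = Sxy/Sxx = 86.574/6491.2 = 0.013337
a = ȳ − b·x̄ = 2.872 − 0.013337·59.6 = 2.077107

2.08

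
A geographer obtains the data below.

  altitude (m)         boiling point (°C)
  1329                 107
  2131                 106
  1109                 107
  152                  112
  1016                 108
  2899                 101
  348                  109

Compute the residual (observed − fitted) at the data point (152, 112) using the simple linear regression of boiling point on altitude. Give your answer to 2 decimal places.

n = 7, Σx = 8984, Σy = 750, Σxy = 944235, Σx² = 17117948
Sxx = Σx² − (Σx)²/n = 17117948 − 11530322.285714 = 5587625.714286
Sxy = Σxy − (Σx)(Σy)/n = 944235 − 962571.428571 = -18336.428571
b = Sxy/Sxx = -18336.428571/5587625.714286 = -0.003282
a = ȳ − b·x̄ = 107.142857 − (-0.003282)·1283.428571 = 111.354574
ŷ(152) = 111.354574 + (-0.003282)·152 = 110.855769
residual = y − ŷ = 112 − 110.855769 = 1.144231

1.14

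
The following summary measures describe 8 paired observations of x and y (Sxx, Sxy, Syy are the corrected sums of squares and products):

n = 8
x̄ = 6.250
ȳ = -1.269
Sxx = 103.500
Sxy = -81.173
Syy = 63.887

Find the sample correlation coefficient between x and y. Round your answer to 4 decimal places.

-0.9982

r = Sxy/√(Sxx·Syy) = -81.173/√(6612.3045) = -81.173/81.316078 = -0.998240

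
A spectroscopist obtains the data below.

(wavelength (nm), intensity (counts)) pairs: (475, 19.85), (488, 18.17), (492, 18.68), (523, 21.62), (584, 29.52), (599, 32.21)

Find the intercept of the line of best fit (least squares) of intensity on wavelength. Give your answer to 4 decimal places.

-35.1831

n = 6, Σx = 3161, Σy = 140.05, Σxy = 75327, Σx² = 1679219
Sxx = Σx² − (Σx)²/n = 1679219 − 1665320.166667 = 13898.833333
Sxy = Σxy − (Σx)(Σy)/n = 75327 − 73783.008333 = 1543.991667
b = Sxy/Sxx = 1543.991667/13898.833333 = 0.111088
a = ȳ − b·x̄ = 23.341667 − 0.111088·526.833333 = -35.183121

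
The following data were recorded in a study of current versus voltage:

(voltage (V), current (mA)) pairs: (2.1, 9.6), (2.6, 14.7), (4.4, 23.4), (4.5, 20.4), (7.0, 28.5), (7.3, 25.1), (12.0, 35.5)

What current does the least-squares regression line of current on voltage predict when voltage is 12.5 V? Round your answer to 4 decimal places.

38.6496

n = 7, Σx = 39.9, Σy = 157.2, Σxy = 1061.87, Σx² = 297.07
Sxx = Σx² − (Σx)²/n = 297.07 − 227.43 = 69.64
Sxy = Σxy − (Σx)(Σy)/n = 1061.87 − 896.04 = 165.83
b = Sxy/Sxx = 165.83/69.64 = 2.381246
a = ȳ − b·x̄ = 22.457143 − 2.381246·5.7 = 8.884038
ŷ(12.5) = a + b·12.5 = 8.884038 + 2.381246·12.5 = 38.649618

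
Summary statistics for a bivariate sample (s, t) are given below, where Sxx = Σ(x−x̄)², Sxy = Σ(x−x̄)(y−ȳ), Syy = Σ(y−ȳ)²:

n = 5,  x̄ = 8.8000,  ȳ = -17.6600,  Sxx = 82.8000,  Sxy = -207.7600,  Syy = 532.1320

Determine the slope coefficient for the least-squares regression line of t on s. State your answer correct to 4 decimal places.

-2.5092

b = Sxy/Sxx = -207.76/82.8 = -2.509179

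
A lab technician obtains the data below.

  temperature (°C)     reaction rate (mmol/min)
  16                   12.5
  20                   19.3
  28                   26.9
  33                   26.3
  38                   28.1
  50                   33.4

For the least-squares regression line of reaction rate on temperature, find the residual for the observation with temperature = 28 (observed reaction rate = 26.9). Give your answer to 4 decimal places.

n = 6, Σx = 185, Σy = 146.5, Σxy = 4944.9, Σx² = 6473
Sxx = Σx² − (Σx)²/n = 6473 − 5704.166667 = 768.833333
Sxy = Σxy − (Σx)(Σy)/n = 4944.9 − 4517.083333 = 427.816667
b = Sxy/Sxx = 427.816667/768.833333 = 0.556449
a = ȳ − b·x̄ = 24.416667 − 0.556449·30.833333 = 7.259484
ŷ(28) = 7.259484 + 0.556449·28 = 22.840061
residual = y − ŷ = 26.9 − 22.840061 = 4.059939

4.0599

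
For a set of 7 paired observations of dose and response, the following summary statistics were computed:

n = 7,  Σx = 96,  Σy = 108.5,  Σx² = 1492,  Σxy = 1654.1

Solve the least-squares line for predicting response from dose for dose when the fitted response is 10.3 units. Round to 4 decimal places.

Sxx = Σx² − (Σx)²/n = 1492 − 1316.571429 = 175.428571
Sxy = Σxy − (Σx)(Σy)/n = 1654.1 − 1488 = 166.1
b = Sxy/Sxx = 166.1/175.428571 = 0.946824
a = ȳ − b·x̄ = 15.5 − 0.946824·13.714286 = 2.514984
Set a + b·x = 10.3: x = (10.3 − 2.514984) / 0.946824 = 8.222241

8.2222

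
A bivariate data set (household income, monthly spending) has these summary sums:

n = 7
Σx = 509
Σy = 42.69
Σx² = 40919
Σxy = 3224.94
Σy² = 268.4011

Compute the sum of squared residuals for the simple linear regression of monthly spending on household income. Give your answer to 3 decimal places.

4.321

Sxx = Σx² − (Σx)²/n = 40919 − 37011.571429 = 3907.428571
Sxy = Σxy − (Σx)(Σy)/n = 3224.94 − 3104.172857 = 120.767143
Syy = Σy² − (Σy)²/n = 268.4011 − 260.348014 = 8.053086
b = Sxy/Sxx = 120.767143/3907.428571 = 0.030907
SSE = Syy − b·Sxy = 8.053086 − 0.030907·120.767143 = 4.320528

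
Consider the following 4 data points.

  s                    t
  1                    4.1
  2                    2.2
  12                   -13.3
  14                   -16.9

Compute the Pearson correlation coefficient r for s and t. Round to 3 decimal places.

n = 4, Σx = 29, Σy = -23.9, Σxy = -387.7, Σx² = 345, Σy² = 484.15
Sxx = Σx² − (Σx)²/n = 345 − 210.25 = 134.75
Sxy = Σxy − (Σx)(Σy)/n = -387.7 − (-173.275) = -214.425
Syy = Σy² − (Σy)²/n = 484.15 − 142.8025 = 341.3475
r = Sxy/√(Sxx·Syy) = -214.425/√(45996.575625) = -214.425/214.468123 = -0.999799

-1.000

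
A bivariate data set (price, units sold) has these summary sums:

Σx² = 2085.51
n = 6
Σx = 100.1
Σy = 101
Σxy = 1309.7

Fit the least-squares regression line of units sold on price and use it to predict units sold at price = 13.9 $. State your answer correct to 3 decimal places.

Sxx = Σx² − (Σx)²/n = 2085.51 − 1670.001667 = 415.508333
Sxy = Σxy − (Σx)(Σy)/n = 1309.7 − 1685.016667 = -375.316667
b = Sxy/Sxx = -375.316667/415.508333 = -0.903271
a = ȳ − b·x̄ = 16.833333 − (-0.903271)·16.683333 = 31.902906
ŷ(13.9) = a + b·13.9 = 31.902906 + (-0.903271)·13.9 = 19.347438

19.347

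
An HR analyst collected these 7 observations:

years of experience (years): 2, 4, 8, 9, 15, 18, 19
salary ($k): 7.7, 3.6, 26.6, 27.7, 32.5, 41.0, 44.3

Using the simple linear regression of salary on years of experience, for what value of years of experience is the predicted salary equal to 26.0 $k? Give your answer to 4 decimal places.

n = 7, Σx = 75, Σy = 183.4, Σxy = 2559.1, Σx² = 1075
Sxx = Σx² − (Σx)²/n = 1075 − 803.571429 = 271.428571
Sxy = Σxy − (Σx)(Σy)/n = 2559.1 − 1965 = 594.1
b = Sxy/Sxx = 594.1/271.428571 = 2.188789
a = ȳ − b·x̄ = 26.2 − 2.188789·10.714286 = 2.748684
Set a + b·x = 26.0: x = (26.0 − 2.748684) / 2.188789 = 10.622911

10.6229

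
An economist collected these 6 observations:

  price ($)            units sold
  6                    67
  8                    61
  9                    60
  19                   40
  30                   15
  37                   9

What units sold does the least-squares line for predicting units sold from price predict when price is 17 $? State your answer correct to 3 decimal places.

44.254

n = 6, Σx = 109, Σy = 252, Σxy = 2973, Σx² = 2811
Sxx = Σx² − (Σx)²/n = 2811 − 1980.166667 = 830.833333
Sxy = Σxy − (Σx)(Σy)/n = 2973 − 4578 = -1605
b = Sxy/Sxx = -1605/830.833333 = -1.931795
a = ȳ − b·x̄ = 42 − (-1.931795)·18.166667 = 77.094283
ŷ(17) = a + b·17 = 77.094283 + (-1.931795)·17 = 44.253761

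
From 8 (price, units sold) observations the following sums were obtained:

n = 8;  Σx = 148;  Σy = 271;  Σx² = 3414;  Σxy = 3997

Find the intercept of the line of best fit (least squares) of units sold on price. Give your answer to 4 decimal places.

61.6934

Sxx = Σx² − (Σx)²/n = 3414 − 2738 = 676
Sxy = Σxy − (Σx)(Σy)/n = 3997 − 5013.5 = -1016.5
b = Sxy/Sxx = -1016.5/676 = -1.503698
a = ȳ − b·x̄ = 33.875 − (-1.503698)·18.5 = 61.693417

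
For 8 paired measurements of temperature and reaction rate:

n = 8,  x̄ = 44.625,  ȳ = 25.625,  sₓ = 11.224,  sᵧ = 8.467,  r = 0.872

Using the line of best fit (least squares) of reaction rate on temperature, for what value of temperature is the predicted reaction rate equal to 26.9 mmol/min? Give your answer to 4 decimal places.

b = r · sᵧ/sₓ = 0.872 · 8.467/11.224 = 0.657807
a = ȳ − b·x̄ = 25.625 − 0.657807·44.625 = -3.729630
Set a + b·x = 26.9: x = (26.9 − (-3.729630)) / 0.657807 = 46.563259

46.5633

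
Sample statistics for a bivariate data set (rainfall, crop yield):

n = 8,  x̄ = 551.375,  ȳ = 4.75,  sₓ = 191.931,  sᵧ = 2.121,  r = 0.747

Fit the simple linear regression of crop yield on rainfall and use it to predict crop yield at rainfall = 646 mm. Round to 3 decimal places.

5.531

b = r · sᵧ/sₓ = 0.747 · 2.121/191.931 = 0.008255
a = ȳ − b·x̄ = 4.75 − 0.008255·551.375 = 0.198409
ŷ(646) = a + b·646 = 0.198409 + 0.008255·646 = 5.531128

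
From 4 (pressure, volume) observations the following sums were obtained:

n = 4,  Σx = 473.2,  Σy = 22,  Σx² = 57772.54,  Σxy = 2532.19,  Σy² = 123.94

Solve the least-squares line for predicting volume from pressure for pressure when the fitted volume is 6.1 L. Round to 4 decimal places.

103.0211

Sxx = Σx² − (Σx)²/n = 57772.54 − 55979.56 = 1792.98
Sxy = Σxy − (Σx)(Σy)/n = 2532.19 − 2602.6 = -70.41
b = Sxy/Sxx = -70.41/1792.98 = -0.039270
a = ȳ − b·x̄ = 5.5 − (-0.039270)·118.3 = 10.145620
Set a + b·x = 6.1: x = (6.1 − 10.145620) / (-0.039270) = 103.021091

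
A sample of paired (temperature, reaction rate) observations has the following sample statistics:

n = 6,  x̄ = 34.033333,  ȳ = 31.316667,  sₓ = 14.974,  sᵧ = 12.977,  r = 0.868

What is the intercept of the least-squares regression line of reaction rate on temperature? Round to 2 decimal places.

5.72

b = r · sᵧ/sₓ = 0.868 · 12.977/14.974 = 0.752240
a = ȳ − b·x̄ = 31.316667 − 0.752240·34.033333 = 5.715446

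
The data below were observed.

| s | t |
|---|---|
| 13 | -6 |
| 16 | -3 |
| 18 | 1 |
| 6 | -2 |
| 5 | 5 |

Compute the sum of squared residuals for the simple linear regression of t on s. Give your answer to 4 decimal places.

n = 5, Σx = 58, Σy = -5, Σxy = -95, Σx² = 810, Σy² = 75
Sxx = Σx² − (Σx)²/n = 810 − 672.8 = 137.2
Sxy = Σxy − (Σx)(Σy)/n = -95 − (-58) = -37
Syy = Σy² − (Σy)²/n = 75 − 5 = 70
b = Sxy/Sxx = -37/137.2 = -0.269679
SSE = Syy − b·Sxy = 70 − (-0.269679)·(-37) = 60.021866

60.0219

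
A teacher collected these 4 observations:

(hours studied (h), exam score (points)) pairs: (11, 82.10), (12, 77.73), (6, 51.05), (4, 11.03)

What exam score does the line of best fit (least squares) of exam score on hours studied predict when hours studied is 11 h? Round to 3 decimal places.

n = 4, Σx = 33, Σy = 221.91, Σxy = 2186.28, Σx² = 317
Sxx = Σx² − (Σx)²/n = 317 − 272.25 = 44.75
Sxy = Σxy − (Σx)(Σy)/n = 2186.28 − 1830.7575 = 355.5225
b = Sxy/Sxx = 355.5225/44.75 = 7.944637
a = ȳ − b·x̄ = 55.4775 − 7.944637·8.25 = -10.065754
ŷ(11) = a + b·11 = -10.065754 + 7.944637·11 = 77.325251

77.325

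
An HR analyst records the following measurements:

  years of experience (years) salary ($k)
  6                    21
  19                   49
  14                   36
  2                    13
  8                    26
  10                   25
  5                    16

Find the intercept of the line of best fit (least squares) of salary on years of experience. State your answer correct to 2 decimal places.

n = 7, Σx = 64, Σy = 186, Σxy = 2125, Σx² = 786
Sxx = Σx² − (Σx)²/n = 786 − 585.142857 = 200.857143
Sxy = Σxy − (Σx)(Σy)/n = 2125 − 1700.571429 = 424.428571
b = Sxy/Sxx = 424.428571/200.857143 = 2.113087
a = ȳ − b·x̄ = 26.571429 − 2.113087·9.142857 = 7.251778

7.25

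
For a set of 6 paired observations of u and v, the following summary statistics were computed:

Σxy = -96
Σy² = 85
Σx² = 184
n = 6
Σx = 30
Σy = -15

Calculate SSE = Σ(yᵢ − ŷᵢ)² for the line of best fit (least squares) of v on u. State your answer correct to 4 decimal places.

34.5294

Sxx = Σx² − (Σx)²/n = 184 − 150 = 34
Sxy = Σxy − (Σx)(Σy)/n = -96 − (-75) = -21
Syy = Σy² − (Σy)²/n = 85 − 37.5 = 47.5
b = Sxy/Sxx = -21/34 = -0.617647
SSE = Syy − b·Sxy = 47.5 − (-0.617647)·(-21) = 34.529412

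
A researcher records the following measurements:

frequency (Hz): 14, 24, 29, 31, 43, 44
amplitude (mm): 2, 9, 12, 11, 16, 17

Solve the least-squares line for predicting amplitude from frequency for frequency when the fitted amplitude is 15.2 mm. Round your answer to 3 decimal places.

n = 6, Σx = 185, Σy = 67, Σxy = 2369, Σx² = 6359
Sxx = Σx² − (Σx)²/n = 6359 − 5704.166667 = 654.833333
Sxy = Σxy − (Σx)(Σy)/n = 2369 − 2065.833333 = 303.166667
b = Sxy/Sxx = 303.166667/654.833333 = 0.462968
a = ȳ − b·x̄ = 11.166667 − 0.462968·30.833333 = -3.108170
Set a + b·x = 15.2: x = (15.2 − (-3.108170)) / 0.462968 = 39.545245

39.545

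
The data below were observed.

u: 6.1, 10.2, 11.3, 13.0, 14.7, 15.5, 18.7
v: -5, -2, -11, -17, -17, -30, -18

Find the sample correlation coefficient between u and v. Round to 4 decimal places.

-0.7405

n = 7, Σx = 89.5, Σy = -100, Σxy = -1447.7, Σx² = 1243.97, Σy² = 1952
Sxx = Σx² − (Σx)²/n = 1243.97 − 1144.321429 = 99.648571
Sxy = Σxy − (Σx)(Σy)/n = -1447.7 − (-1278.571429) = -169.128571
Syy = Σy² − (Σy)²/n = 1952 − 1428.571429 = 523.428571
r = Sxy/√(Sxx·Syy) = -169.128571/√(52158.909388) = -169.128571/228.383251 = -0.740547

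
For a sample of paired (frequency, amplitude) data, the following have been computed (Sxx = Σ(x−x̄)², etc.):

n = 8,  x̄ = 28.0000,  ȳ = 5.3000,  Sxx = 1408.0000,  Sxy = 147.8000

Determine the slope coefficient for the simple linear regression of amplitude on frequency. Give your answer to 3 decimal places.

0.105

b = Sxy/Sxx = 147.8/1408 = 0.104972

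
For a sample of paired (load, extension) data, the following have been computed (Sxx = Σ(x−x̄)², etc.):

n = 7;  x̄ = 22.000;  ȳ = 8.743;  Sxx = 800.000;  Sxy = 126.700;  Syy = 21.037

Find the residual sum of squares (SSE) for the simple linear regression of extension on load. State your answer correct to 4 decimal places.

0.9709

b = Sxy/Sxx = 126.7/800 = 0.158375
SSE = Syy − b·Sxy = 21.037 − 0.158375·126.7 = 0.970888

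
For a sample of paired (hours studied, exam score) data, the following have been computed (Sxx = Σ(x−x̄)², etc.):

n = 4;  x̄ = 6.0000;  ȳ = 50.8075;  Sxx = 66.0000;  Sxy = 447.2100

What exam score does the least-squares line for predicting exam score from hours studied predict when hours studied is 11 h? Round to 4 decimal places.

84.6870

b = Sxy/Sxx = 447.21/66 = 6.775909
a = ȳ − b·x̄ = 50.8075 − 6.775909·6 = 10.152045
ŷ(11) = a + b·11 = 10.152045 + 6.775909·11 = 84.687045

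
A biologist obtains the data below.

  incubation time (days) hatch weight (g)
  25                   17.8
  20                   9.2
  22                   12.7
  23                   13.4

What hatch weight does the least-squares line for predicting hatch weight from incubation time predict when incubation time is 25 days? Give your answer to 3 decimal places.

n = 4, Σx = 90, Σy = 53.1, Σxy = 1216.6, Σx² = 2038
Sxx = Σx² − (Σx)²/n = 2038 − 2025 = 13
Sxy = Σxy − (Σx)(Σy)/n = 1216.6 − 1194.75 = 21.85
b = Sxy/Sxx = 21.85/13 = 1.680769
a = ȳ − b·x̄ = 13.275 − 1.680769·22.5 = -24.542308
ŷ(25) = a + b·25 = -24.542308 + 1.680769·25 = 17.476923

17.477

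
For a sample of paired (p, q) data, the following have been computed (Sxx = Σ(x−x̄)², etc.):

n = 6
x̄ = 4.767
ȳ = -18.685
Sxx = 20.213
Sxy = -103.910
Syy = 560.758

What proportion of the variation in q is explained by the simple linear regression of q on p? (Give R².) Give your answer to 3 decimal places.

R² = Sxy²/(Sxx·Syy) = (-103.91)²/(20.213·560.758) = 0.952595

0.953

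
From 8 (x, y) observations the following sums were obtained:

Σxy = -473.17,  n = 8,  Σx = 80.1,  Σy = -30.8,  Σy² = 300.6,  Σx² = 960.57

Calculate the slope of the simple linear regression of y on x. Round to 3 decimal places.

Sxx = Σx² − (Σx)²/n = 960.57 − 802.00125 = 158.56875
Sxy = Σxy − (Σx)(Σy)/n = -473.17 − (-308.385) = -164.785
b = Sxy/Sxx = -164.785/158.56875 = -1.039202

-1.039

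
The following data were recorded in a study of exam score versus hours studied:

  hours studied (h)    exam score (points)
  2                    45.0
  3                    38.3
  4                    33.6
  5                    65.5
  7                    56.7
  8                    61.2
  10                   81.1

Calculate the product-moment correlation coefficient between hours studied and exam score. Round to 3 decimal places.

0.831

n = 7, Σx = 39, Σy = 381.4, Σxy = 2364.3, Σx² = 267, Σy² = 22448.64
Sxx = Σx² − (Σx)²/n = 267 − 217.285714 = 49.714286
Sxy = Σxy − (Σx)(Σy)/n = 2364.3 − 2124.942857 = 239.357143
Syy = Σy² − (Σy)²/n = 22448.64 − 20780.851429 = 1667.788571
r = Sxy/√(Sxx·Syy) = 239.357143/√(82912.917551) = 239.357143/287.946032 = 0.831257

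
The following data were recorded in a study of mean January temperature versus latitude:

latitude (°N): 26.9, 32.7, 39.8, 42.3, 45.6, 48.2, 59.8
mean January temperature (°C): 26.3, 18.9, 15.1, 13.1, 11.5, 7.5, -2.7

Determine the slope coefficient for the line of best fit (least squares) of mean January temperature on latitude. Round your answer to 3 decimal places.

-0.842

n = 7, Σx = 295.3, Σy = 89.7, Σxy = 3205.05, Σx² = 13144.87
Sxx = Σx² − (Σx)²/n = 13144.87 − 12457.441429 = 687.428571
Sxy = Σxy − (Σx)(Σy)/n = 3205.05 − 3784.058571 = -579.008571
b = Sxy/Sxx = -579.008571/687.428571 = -0.842282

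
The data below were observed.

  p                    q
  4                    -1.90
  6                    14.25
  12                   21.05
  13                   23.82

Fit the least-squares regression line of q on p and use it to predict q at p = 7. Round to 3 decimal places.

n = 4, Σx = 35, Σy = 57.22, Σxy = 640.16, Σx² = 365
Sxx = Σx² − (Σx)²/n = 365 − 306.25 = 58.75
Sxy = Σxy − (Σx)(Σy)/n = 640.16 − 500.675 = 139.485
b = Sxy/Sxx = 139.485/58.75 = 2.374213
a = ȳ − b·x̄ = 14.305 − 2.374213·8.75 = -6.469362
ŷ(7) = a + b·7 = -6.469362 + 2.374213·7 = 10.150128

10.150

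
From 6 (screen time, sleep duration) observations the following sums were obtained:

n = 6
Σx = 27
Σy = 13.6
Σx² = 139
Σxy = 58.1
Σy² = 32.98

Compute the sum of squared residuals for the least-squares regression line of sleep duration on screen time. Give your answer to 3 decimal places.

1.604

Sxx = Σx² − (Σx)²/n = 139 − 121.5 = 17.5
Sxy = Σxy − (Σx)(Σy)/n = 58.1 − 61.2 = -3.1
Syy = Σy² − (Σy)²/n = 32.98 − 30.826667 = 2.153333
b = Sxy/Sxx = -3.1/17.5 = -0.177143
SSE = Syy − b·Sxy = 2.153333 − (-0.177143)·(-3.1) = 1.604190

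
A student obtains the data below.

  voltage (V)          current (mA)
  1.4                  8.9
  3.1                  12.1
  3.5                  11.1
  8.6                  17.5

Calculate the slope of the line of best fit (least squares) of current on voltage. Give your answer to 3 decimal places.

1.159

n = 4, Σx = 16.6, Σy = 49.6, Σxy = 239.32, Σx² = 97.78
Sxx = Σx² − (Σx)²/n = 97.78 − 68.89 = 28.89
Sxy = Σxy − (Σx)(Σy)/n = 239.32 − 205.84 = 33.48
b = Sxy/Sxx = 33.48/28.89 = 1.158879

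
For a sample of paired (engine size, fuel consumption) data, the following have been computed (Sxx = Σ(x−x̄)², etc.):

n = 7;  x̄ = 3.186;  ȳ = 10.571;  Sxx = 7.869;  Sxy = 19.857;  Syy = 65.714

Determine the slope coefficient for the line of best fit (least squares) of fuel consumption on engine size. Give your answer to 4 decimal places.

2.5234

b = Sxy/Sxx = 19.857/7.869 = 2.523446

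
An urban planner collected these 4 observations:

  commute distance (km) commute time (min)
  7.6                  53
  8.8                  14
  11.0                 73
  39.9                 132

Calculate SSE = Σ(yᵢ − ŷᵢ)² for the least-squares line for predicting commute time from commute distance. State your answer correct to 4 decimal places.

1565.6073

n = 4, Σx = 67.3, Σy = 272, Σxy = 6595.8, Σx² = 1848.21, Σy² = 25758
Sxx = Σx² − (Σx)²/n = 1848.21 − 1132.3225 = 715.8875
Sxy = Σxy − (Σx)(Σy)/n = 6595.8 − 4576.4 = 2019.4
Syy = Σy² − (Σy)²/n = 25758 − 18496 = 7262
b = Sxy/Sxx = 2019.4/715.8875 = 2.820834
SSE = Syy − b·Sxy = 7262 − 2.820834·2019.4 = 1565.607257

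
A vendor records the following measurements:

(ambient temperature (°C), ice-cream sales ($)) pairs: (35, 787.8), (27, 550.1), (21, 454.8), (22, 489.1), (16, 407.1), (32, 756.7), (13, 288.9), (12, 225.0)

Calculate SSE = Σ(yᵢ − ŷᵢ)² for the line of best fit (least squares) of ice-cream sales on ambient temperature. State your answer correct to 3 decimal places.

n = 8, Σx = 178, Σy = 3959.5, Σxy = 99920.4, Σx² = 4472, Σy² = 2241714.21
Sxx = Σx² − (Σx)²/n = 4472 − 3960.5 = 511.5
Sxy = Σxy − (Σx)(Σy)/n = 99920.4 − 88098.875 = 11821.525
Syy = Σy² − (Σy)²/n = 2241714.21 − 1959705.03125 = 282009.17875
b = Sxy/Sxx = 11821.525/511.5 = 23.111486
SSE = Syy − b·Sxy = 282009.17875 − 23.111486·11821.525 = 8796.171271

8796.171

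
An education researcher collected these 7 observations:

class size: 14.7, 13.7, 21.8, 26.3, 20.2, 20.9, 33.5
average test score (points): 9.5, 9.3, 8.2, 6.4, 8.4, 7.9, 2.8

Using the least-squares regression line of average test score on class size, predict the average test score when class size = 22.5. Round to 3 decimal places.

7.200

n = 7, Σx = 151.1, Σy = 52.5, Σxy = 1042.73, Σx² = 3537.81
Sxx = Σx² − (Σx)²/n = 3537.81 − 3261.601429 = 276.208571
Sxy = Σxy − (Σx)(Σy)/n = 1042.73 − 1133.25 = -90.52
b = Sxy/Sxx = -90.52/276.208571 = -0.327723
a = ȳ − b·x̄ = 7.5 − (-0.327723)·21.585714 = 14.574143
ŷ(22.5) = a + b·22.5 = 14.574143 + (-0.327723)·22.5 = 7.200367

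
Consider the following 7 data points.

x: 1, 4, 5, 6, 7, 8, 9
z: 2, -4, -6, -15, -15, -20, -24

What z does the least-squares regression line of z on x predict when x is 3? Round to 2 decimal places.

n = 7, Σx = 40, Σy = -82, Σxy = -615, Σx² = 272
Sxx = Σx² − (Σx)²/n = 272 − 228.571429 = 43.428571
Sxy = Σxy − (Σx)(Σy)/n = -615 − (-468.571429) = -146.428571
b = Sxy/Sxx = -146.428571/43.428571 = -3.371711
a = ȳ − b·x̄ = -11.714286 − (-3.371711)·5.714286 = 7.552632
ŷ(3) = a + b·3 = 7.552632 + (-3.371711)·3 = -2.5625

-2.56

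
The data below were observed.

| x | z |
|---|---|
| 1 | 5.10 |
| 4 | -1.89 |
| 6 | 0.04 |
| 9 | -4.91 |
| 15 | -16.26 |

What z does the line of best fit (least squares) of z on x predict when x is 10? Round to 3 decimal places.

-7.923

n = 5, Σx = 35, Σy = -17.92, Σxy = -290.31, Σx² = 359
Sxx = Σx² − (Σx)²/n = 359 − 245 = 114
Sxy = Σxy − (Σx)(Σy)/n = -290.31 − (-125.44) = -164.87
b = Sxy/Sxx = -164.87/114 = -1.446228
a = ȳ − b·x̄ = -3.584 − (-1.446228)·7 = 6.539596
ŷ(10) = a + b·10 = 6.539596 + (-1.446228)·10 = -7.922684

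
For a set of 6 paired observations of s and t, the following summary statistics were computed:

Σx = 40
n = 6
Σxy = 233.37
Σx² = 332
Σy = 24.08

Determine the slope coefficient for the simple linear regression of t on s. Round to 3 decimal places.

Sxx = Σx² − (Σx)²/n = 332 − 266.666667 = 65.333333
Sxy = Σxy − (Σx)(Σy)/n = 233.37 − 160.533333 = 72.836667
b = Sxy/Sxx = 72.836667/65.333333 = 1.114847

1.115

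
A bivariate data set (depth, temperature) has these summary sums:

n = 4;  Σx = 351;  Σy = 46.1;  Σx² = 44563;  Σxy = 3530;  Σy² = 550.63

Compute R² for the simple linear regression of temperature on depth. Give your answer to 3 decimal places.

Sxx = Σx² − (Σx)²/n = 44563 − 30800.25 = 13762.75
Sxy = Σxy − (Σx)(Σy)/n = 3530 − 4045.275 = -515.275
Syy = Σy² − (Σy)²/n = 550.63 − 531.3025 = 19.3275
R² = Sxy²/(Sxx·Syy) = (-515.275)²/(13762.75·19.3275) = 0.998153

0.998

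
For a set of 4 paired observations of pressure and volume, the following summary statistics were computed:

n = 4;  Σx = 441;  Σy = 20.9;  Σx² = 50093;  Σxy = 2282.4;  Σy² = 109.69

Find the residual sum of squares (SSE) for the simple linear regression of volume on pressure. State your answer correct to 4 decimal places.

0.1641

Sxx = Σx² − (Σx)²/n = 50093 − 48620.25 = 1472.75
Sxy = Σxy − (Σx)(Σy)/n = 2282.4 − 2304.225 = -21.825
Syy = Σy² − (Σy)²/n = 109.69 − 109.2025 = 0.4875
b = Sxy/Sxx = -21.825/1472.75 = -0.014819
SSE = Syy − b·Sxy = 0.4875 − (-0.014819)·(-21.825) = 0.164071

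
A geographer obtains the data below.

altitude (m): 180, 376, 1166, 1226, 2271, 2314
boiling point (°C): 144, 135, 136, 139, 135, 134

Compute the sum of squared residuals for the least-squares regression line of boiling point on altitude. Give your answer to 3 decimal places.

n = 6, Σx = 7533, Σy = 823, Σxy = 1022331, Σx² = 13548445, Σy² = 112959
Sxx = Σx² − (Σx)²/n = 13548445 − 9457681.5 = 4090763.5
Sxy = Σxy − (Σx)(Σy)/n = 1022331 − 1033276.5 = -10945.5
Syy = Σy² − (Σy)²/n = 112959 − 112888.166667 = 70.833333
b = Sxy/Sxx = -10945.5/4090763.5 = -0.002676
SSE = Syy − b·Sxy = 70.833333 − (-0.002676)·(-10945.5) = 41.546876

41.547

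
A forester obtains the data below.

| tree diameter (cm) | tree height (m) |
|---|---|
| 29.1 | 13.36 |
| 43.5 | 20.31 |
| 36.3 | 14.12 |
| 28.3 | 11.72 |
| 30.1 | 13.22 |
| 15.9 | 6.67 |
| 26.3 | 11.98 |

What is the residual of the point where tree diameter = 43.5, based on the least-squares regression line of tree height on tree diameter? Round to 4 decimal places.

1.0396

n = 7, Σx = 209.5, Σy = 91.38, Σxy = 2935.542, Σx² = 6708.15
Sxx = Σx² − (Σx)²/n = 6708.15 − 6270.035714 = 438.114286
Sxy = Σxy − (Σx)(Σy)/n = 2935.542 − 2734.872857 = 200.669143
b = Sxy/Sxx = 200.669143/438.114286 = 0.458029
a = ȳ − b·x̄ = 13.054286 − 0.458029·29.928571 = -0.653874
ŷ(43.5) = -0.653874 + 0.458029·43.5 = 19.270397
residual = y − ŷ = 20.31 − 19.270397 = 1.039603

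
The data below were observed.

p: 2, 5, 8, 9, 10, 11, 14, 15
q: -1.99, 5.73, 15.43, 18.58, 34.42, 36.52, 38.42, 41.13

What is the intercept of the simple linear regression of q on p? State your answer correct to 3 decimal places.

-9.873

n = 8, Σx = 74, Σy = 188.24, Σxy = 2216.08, Σx² = 816
Sxx = Σx² − (Σx)²/n = 816 − 684.5 = 131.5
Sxy = Σxy − (Σx)(Σy)/n = 2216.08 − 1741.22 = 474.86
b = Sxy/Sxx = 474.86/131.5 = 3.611103
a = ȳ − b·x̄ = 23.53 − 3.611103·9.25 = -9.872700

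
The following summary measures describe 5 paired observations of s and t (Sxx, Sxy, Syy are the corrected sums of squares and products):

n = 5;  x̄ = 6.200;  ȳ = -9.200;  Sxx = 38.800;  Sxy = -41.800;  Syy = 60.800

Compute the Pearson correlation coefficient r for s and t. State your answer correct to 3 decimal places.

r = Sxy/√(Sxx·Syy) = -41.8/√(2359.04) = -41.8/48.569950 = -0.860614

-0.861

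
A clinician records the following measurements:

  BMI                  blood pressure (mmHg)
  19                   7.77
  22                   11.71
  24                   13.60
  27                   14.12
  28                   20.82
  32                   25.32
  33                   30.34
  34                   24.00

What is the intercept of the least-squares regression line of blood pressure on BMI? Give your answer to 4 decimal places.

-18.4882

n = 8, Σx = 219, Σy = 147.68, Σxy = 4323.31, Σx² = 6203
Sxx = Σx² − (Σx)²/n = 6203 − 5995.125 = 207.875
Sxy = Σxy − (Σx)(Σy)/n = 4323.31 − 4042.74 = 280.57
b = Sxy/Sxx = 280.57/207.875 = 1.349705
a = ȳ − b·x̄ = 18.46 − 1.349705·27.375 = -18.488184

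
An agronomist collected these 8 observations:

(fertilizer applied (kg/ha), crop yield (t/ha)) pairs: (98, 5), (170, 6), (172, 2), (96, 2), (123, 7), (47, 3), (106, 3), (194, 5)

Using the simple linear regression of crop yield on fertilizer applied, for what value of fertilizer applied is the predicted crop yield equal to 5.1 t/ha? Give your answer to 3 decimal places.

n = 8, Σx = 1006, Σy = 33, Σxy = 4336, Σx² = 143514
Sxx = Σx² − (Σx)²/n = 143514 − 126504.5 = 17009.5
Sxy = Σxy − (Σx)(Σy)/n = 4336 − 4149.75 = 186.25
b = Sxy/Sxx = 186.25/17009.5 = 0.010950
a = ȳ − b·x̄ = 4.125 − 0.010950·125.75 = 2.748067
Set a + b·x = 5.1: x = (5.1 − 2.748067) / 0.010950 = 214.793020

214.793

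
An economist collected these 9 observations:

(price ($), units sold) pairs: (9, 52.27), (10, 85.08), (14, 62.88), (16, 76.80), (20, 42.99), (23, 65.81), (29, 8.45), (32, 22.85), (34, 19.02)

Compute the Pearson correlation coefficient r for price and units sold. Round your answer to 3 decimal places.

-0.812

n = 9, Σx = 187, Σy = 436.15, Σxy = 7426.71, Σx² = 4583, Σy² = 26957.2753
Sxx = Σx² − (Σx)²/n = 4583 − 3885.444444 = 697.555556
Sxy = Σxy − (Σx)(Σy)/n = 7426.71 − 9062.227778 = -1635.517778
Syy = Σy² − (Σy)²/n = 26957.2753 − 21136.313611 = 5820.961689
r = Sxy/√(Sxx·Syy) = -1635.517778/√(4060444.164760) = -1635.517778/2015.054383 = -0.811649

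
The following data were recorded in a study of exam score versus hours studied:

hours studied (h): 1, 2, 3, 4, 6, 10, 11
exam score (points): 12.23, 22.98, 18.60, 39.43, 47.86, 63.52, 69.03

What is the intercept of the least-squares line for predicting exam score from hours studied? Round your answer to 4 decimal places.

n = 7, Σx = 37, Σy = 273.65, Σxy = 1953.4, Σx² = 287
Sxx = Σx² − (Σx)²/n = 287 − 195.571429 = 91.428571
Sxy = Σxy − (Σx)(Σy)/n = 1953.4 − 1446.435714 = 506.964286
b = Sxy/Sxx = 506.964286/91.428571 = 5.544922
a = ȳ − b·x̄ = 39.092857 − 5.544922·5.285714 = 9.783984

9.7840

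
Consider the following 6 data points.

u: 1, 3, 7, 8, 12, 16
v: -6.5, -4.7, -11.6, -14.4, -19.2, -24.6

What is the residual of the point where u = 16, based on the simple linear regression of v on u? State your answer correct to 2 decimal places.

-0.21

n = 6, Σx = 47, Σy = -81, Σxy = -841, Σx² = 523
Sxx = Σx² − (Σx)²/n = 523 − 368.166667 = 154.833333
Sxy = Σxy − (Σx)(Σy)/n = -841 − (-634.5) = -206.5
b = Sxy/Sxx = -206.5/154.833333 = -1.333692
a = ȳ − b·x̄ = -13.5 − (-1.333692)·7.833333 = -3.052745
ŷ(16) = -3.052745 + (-1.333692)·16 = -24.391819
residual = y − ŷ = -24.6 − (-24.391819) = -0.208181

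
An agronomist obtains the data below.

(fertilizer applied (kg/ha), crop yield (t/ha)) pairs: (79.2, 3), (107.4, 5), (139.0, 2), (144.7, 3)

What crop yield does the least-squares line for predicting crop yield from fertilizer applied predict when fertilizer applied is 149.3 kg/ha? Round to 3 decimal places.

n = 4, Σx = 470.3, Σy = 13, Σxy = 1486.7, Σx² = 58066.49
Sxx = Σx² − (Σx)²/n = 58066.49 − 55295.5225 = 2770.9675
Sxy = Σxy − (Σx)(Σy)/n = 1486.7 − 1528.475 = -41.775
b = Sxy/Sxx = -41.775/2770.9675 = -0.015076
a = ȳ − b·x̄ = 3.25 − (-0.015076)·117.575 = 5.022556
ŷ(149.3) = a + b·149.3 = 5.022556 + (-0.015076)·149.3 = 2.771715

2.772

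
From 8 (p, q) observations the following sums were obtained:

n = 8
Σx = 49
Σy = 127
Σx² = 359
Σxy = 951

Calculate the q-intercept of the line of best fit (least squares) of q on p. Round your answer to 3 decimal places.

-2.136

Sxx = Σx² − (Σx)²/n = 359 − 300.125 = 58.875
Sxy = Σxy − (Σx)(Σy)/n = 951 − 777.875 = 173.125
b = Sxy/Sxx = 173.125/58.875 = 2.940552
a = ȳ − b·x̄ = 15.875 − 2.940552·6.125 = -2.135881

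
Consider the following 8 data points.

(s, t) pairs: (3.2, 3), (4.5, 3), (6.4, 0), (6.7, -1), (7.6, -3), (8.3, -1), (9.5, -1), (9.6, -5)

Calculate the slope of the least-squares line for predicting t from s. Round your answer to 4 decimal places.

-1.0312

n = 8, Σx = 55.8, Σy = -5, Σxy = -72.2, Σx² = 425.4
Sxx = Σx² − (Σx)²/n = 425.4 − 389.205 = 36.195
Sxy = Σxy − (Σx)(Σy)/n = -72.2 − (-34.875) = -37.325
b = Sxy/Sxx = -37.325/36.195 = -1.031220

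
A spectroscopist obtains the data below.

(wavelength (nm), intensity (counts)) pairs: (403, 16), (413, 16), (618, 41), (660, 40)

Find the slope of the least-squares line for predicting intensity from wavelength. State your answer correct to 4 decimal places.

0.1039

n = 4, Σx = 2094, Σy = 113, Σxy = 64794, Σx² = 1150502
Sxx = Σx² − (Σx)²/n = 1150502 − 1096209 = 54293
Sxy = Σxy − (Σx)(Σy)/n = 64794 − 59155.5 = 5638.5
b = Sxy/Sxx = 5638.5/54293 = 0.103853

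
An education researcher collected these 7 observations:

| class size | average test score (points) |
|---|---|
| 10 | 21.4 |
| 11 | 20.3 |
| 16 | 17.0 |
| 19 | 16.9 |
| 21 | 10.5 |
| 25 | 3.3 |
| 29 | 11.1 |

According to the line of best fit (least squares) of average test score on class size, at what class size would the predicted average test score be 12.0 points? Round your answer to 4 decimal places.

21.7817

n = 7, Σx = 131, Σy = 100.5, Σxy = 1655.3, Σx² = 2745
Sxx = Σx² − (Σx)²/n = 2745 − 2451.571429 = 293.428571
Sxy = Σxy − (Σx)(Σy)/n = 1655.3 − 1880.785714 = -225.485714
b = Sxy/Sxx = -225.485714/293.428571 = -0.768452
a = ȳ − b·x̄ = 14.357143 − (-0.768452)·18.714286 = 28.738169
Set a + b·x = 12.0: x = (12.0 − 28.738169) / (-0.768452) = 21.781678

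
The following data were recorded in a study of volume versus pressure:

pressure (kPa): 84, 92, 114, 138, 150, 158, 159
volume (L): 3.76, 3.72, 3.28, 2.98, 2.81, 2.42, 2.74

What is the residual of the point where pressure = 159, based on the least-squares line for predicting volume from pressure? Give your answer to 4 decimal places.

0.1318

n = 7, Σx = 895, Σy = 21.71, Σxy = 2682.76, Σx² = 120305
Sxx = Σx² − (Σx)²/n = 120305 − 114432.142857 = 5872.857143
Sxy = Σxy − (Σx)(Σy)/n = 2682.76 − 2775.778571 = -93.018571
b = Sxy/Sxx = -93.018571/5872.857143 = -0.015839
a = ȳ − b·x̄ = 3.101429 − (-0.015839)·127.857143 = 5.126523
ŷ(159) = 5.126523 + (-0.015839)·159 = 2.608165
residual = y − ŷ = 2.74 − 2.608165 = 0.131835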